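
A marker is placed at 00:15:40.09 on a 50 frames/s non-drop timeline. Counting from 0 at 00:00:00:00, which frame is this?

Total seconds to the label: (0 × 3600 + 15 × 60 + 40) = 940.
Frame index = 940 × 50 + 9 = 47009.

frame 47009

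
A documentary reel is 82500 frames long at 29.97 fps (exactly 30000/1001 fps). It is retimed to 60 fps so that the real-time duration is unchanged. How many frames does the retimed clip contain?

Target frames = source frames × (target rate / source rate) = 82500 × (60)/(30000/1001) = 82500 × 1001/500 = 165165.

165165 frames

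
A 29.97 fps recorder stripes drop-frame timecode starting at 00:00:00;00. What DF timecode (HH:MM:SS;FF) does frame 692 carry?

Each 10-minute DF block holds 10 × 60 × 30 − 9 × 2 = 17982 frames. 692 ÷ 17982 → 0 full blocks, remainder 692.
Within the partial block the first minute is 1800 frames and each further minute 1798, so 0 further minute boundaries passed. Total skipped labels = 18 × 0 + 2 × 0 = 0.
Non-drop label index = 692 + 0 = 692; at 30 labels/s that is 00:00:23:02, i.e. DF 00:00:23;02.

00:00:23;02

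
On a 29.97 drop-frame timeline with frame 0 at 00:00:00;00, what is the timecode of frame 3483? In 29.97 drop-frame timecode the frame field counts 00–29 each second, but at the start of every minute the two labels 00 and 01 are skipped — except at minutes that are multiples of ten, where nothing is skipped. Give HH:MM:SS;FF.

00:01:56;05

Ten DF minutes hold 17982 frames, so frame 3483 lies in block 0 (frames 0–17981) with 3483 frames into that block.
The block's first minute is 1800 frames and the rest 1798 each; 3483 frames reaches minute 1, so 0 × 18 + 1 × 2 = 2 labels have been skipped so far.
Adding those back, label number 3483 + 2 = 3485 at 30 labels/s is 116 s + 5 f = 0 h 1 min 56 s frame 5, i.e. 00:01:56;05.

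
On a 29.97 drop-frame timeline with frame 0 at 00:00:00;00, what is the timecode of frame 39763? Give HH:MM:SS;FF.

Ten DF minutes hold 17982 frames, so frame 39763 lies in block 2 (frames 35964–53945) with 3799 frames into that block.
The block's first minute is 1800 frames and the rest 1798 each; 3799 frames reaches minute 2, so 2 × 18 + 2 × 2 = 40 labels have been skipped so far.
Adding those back, label number 39763 + 40 = 39803 at 30 labels/s is 1326 s + 23 f = 0 h 22 min 6 s frame 23, i.e. 00:22:06;23.

00:22:06;23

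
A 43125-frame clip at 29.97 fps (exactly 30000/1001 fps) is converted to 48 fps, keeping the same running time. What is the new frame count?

Target frames = source frames × (target rate / source rate) = 43125 × (48)/(30000/1001) = 43125 × 1001/625 = 69069.

69069 frames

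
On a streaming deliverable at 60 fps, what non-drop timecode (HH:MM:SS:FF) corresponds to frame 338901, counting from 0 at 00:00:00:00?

338901 ÷ 60 = 5648 full seconds, remainder 21 frames.
5648 s = 1 h 34 min 8 s.
Timecode: 01:34:08:21.

01:34:08:21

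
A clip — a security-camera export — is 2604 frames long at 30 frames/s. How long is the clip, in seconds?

86.8 seconds

Running time = 2604 / (30) = 86.8 s.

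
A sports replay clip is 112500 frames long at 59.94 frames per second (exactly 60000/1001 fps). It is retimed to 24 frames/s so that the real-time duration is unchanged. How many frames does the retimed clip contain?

Target frames = source frames × (target rate / source rate) = 112500 × (24)/(60000/1001) = 112500 × 1001/2500 = 45045.

45045 frames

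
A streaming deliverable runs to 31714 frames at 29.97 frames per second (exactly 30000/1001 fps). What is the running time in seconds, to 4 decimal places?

1058.1905 seconds

Running time = 31714 × 1001/30000 = 15872857/15000 s ≈ 1058.1905 s.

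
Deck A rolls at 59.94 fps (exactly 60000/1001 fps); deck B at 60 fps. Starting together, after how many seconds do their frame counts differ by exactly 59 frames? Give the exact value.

The gap grows by |60 − 60000/1001| = 60/1001 frames per second.
Time for a 59-frame gap: 59 ÷ (60/1001) = 59059/60 s.

59059/60 seconds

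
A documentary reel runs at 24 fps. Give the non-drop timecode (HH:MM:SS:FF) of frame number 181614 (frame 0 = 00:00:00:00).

02:06:07:06

181614 ÷ 24 = 7567 full seconds, remainder 6 frames.
7567 s = 2 h 6 min 7 s.
Timecode: 02:06:07:06.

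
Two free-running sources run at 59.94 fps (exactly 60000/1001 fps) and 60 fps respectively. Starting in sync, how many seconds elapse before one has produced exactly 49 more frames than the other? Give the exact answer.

The gap grows by |60 − 60000/1001| = 60/1001 frames per second.
Time for a 49-frame gap: 49 ÷ (60/1001) = 49049/60 s.

49049/60 seconds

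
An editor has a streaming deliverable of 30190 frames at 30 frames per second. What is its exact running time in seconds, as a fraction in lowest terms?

Running time = 30190 ÷ (30) = 30190 × 1/30 = 3019/3 s.

3019/3 seconds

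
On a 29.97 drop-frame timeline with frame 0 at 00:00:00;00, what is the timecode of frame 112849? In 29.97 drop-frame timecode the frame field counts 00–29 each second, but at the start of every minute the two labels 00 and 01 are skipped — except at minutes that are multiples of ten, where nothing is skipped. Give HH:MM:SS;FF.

01:02:45;11

Each 10-minute DF block holds 10 × 60 × 30 − 9 × 2 = 17982 frames. 112849 ÷ 17982 → 6 full blocks, remainder 4957.
Within the partial block the first minute is 1800 frames and each further minute 1798, so 2 further minute boundaries passed. Total skipped labels = 18 × 6 + 2 × 2 = 112.
Non-drop label index = 112849 + 112 = 112961; at 30 labels/s that is 01:02:45:11, i.e. DF 01:02:45;11.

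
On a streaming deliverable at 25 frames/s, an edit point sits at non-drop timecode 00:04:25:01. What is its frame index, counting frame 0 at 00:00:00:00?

6626

Total seconds to the label: (0 × 3600 + 4 × 60 + 25) = 265.
Frame index = 265 × 25 + 1 = 6626.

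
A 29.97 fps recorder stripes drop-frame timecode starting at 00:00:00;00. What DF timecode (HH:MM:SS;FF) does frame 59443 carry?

Ten DF minutes hold 17982 frames, so frame 59443 lies in block 3 (frames 53946–71927) with 5497 frames into that block.
The block's first minute is 1800 frames and the rest 1798 each; 5497 frames reaches minute 3, so 3 × 18 + 3 × 2 = 60 labels have been skipped so far.
Adding those back, label number 59443 + 60 = 59503 at 30 labels/s is 1983 s + 13 f = 0 h 33 min 3 s frame 13, i.e. 00:33:03;13.

00:33:03;13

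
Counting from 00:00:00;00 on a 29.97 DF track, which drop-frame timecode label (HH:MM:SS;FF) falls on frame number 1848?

00:01:01;20

Each 10-minute DF block holds 10 × 60 × 30 − 9 × 2 = 17982 frames. 1848 ÷ 17982 → 0 full blocks, remainder 1848.
Within the partial block the first minute is 1800 frames and each further minute 1798, so 1 further minute boundary passed. Total skipped labels = 18 × 0 + 2 × 1 = 2.
Non-drop label index = 1848 + 2 = 1850; at 30 labels/s that is 00:01:01:20, i.e. DF 00:01:01;20.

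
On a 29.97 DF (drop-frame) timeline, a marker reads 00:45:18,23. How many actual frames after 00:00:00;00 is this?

Complete 10-minute blocks: 4, each 17982 frames → 71928.
Remaining 5 whole minutes in the current block: 1800 + 4 × 1798 = 8992 frames.
Within the current minute: 18 × 30 + 23 − 2 = 561 (labels ;00/;01 skipped at this minute). Total = 71928 + 8992 + 561 = 81481.

81481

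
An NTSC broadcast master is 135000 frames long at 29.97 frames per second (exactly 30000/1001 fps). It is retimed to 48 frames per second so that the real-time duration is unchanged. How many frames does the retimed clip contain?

Target frames = source frames × (target rate / source rate) = 135000 × (48)/(30000/1001) = 135000 × 1001/625 = 216216.

216216 frames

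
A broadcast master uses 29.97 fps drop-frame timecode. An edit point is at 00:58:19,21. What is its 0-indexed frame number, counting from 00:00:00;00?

104885

As if non-drop at 30 labels/s: (0 × 3600 + 58 × 60 + 19) × 30 + 21 = 104991.
Minute boundaries passed: 58; those not divisible by 10: 58 − 5 = 53; dropped labels = 2 × 53 = 106.
Actual frame index = 104991 − 106 = 104885.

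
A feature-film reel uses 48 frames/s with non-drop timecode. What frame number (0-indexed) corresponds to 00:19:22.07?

Total seconds to the label: (0 × 3600 + 19 × 60 + 22) = 1162.
Frame index = 1162 × 48 + 7 = 55783.

55783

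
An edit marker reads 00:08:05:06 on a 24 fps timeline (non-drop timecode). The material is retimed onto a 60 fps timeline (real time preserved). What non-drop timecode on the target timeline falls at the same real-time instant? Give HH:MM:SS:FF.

Source frame index: (0×3600 + 8×60 + 5) × 24 + 6 = 11646.
Real time: 11646 / (24) = 1941/4 s.
Target frame: (1941/4) × (60) = 29115.
At 60 labels/s: frame 29115 → 00:08:05:15.

00:08:05:15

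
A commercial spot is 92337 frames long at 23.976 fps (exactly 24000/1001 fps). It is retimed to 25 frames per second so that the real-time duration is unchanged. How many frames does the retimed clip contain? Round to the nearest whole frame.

Frames at target rate = 92337 × (25) / (24000/1001) = 30809779/320 ≈ 96280.559.
Nearest whole frame: 96281.

96281 frames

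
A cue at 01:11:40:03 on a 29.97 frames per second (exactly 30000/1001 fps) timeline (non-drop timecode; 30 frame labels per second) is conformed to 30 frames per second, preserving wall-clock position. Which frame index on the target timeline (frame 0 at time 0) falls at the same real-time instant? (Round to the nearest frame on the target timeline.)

frame 129132

Source frame index: (1×3600 + 11×60 + 40) × 30 + 3 = 129003.
Real time: 129003 / (30000/1001) = 43044001/10000 s.
Target frame: (43044001/10000) × (30) = 129132003/1000 ≈ 129132.003 → 129132.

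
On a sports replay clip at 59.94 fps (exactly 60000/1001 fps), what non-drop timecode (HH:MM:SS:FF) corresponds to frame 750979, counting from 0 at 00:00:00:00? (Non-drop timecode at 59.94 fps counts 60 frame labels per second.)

750979 ÷ 60 = 12516 full seconds, remainder 19 frames.
12516 s = 3 h 28 min 36 s.
Timecode: 03:28:36:19.

03:28:36:19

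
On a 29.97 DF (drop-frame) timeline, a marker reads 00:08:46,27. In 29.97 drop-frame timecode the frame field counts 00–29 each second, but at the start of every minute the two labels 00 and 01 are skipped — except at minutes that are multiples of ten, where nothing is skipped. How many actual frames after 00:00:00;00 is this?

Complete 10-minute blocks: 0, each 17982 frames → 0.
Remaining 8 whole minutes in the current block: 1800 + 7 × 1798 = 14386 frames.
Within the current minute: 46 × 30 + 27 − 2 = 1405 (labels ;00/;01 skipped at this minute). Total = 0 + 14386 + 1405 = 15791.

15791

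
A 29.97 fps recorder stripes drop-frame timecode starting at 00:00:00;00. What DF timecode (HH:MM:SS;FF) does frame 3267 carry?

Each 10-minute DF block holds 10 × 60 × 30 − 9 × 2 = 17982 frames. 3267 ÷ 17982 → 0 full blocks, remainder 3267.
Within the partial block the first minute is 1800 frames and each further minute 1798, so 1 further minute boundary passed. Total skipped labels = 18 × 0 + 2 × 1 = 2.
Non-drop label index = 3267 + 2 = 3269; at 30 labels/s that is 00:01:48:29, i.e. DF 00:01:48;29.

00:01:48;29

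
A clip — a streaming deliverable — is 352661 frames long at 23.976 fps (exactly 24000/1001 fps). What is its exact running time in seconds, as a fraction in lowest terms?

Running time = 352661 ÷ (24000/1001) = 352661 × 1001/24000 = 353013661/24000 s.

353013661/24000 seconds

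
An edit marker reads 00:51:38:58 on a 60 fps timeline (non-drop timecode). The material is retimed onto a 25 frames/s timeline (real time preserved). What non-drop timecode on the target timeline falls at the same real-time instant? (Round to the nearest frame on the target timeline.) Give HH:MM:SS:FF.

00:51:38:24

Source frame index: (0×3600 + 51×60 + 38) × 60 + 58 = 185938.
Real time: 185938 / (60) = 92969/30 s.
Target frame: (92969/30) × (25) = 464845/6 ≈ 77474.167 → 77474.
At 25 labels/s: frame 77474 → 00:51:38:24.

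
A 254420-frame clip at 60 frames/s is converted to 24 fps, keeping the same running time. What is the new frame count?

101768 frames

Target frames = source frames × (target rate / source rate) = 254420 × (24)/(60) = 254420 × 2/5 = 101768.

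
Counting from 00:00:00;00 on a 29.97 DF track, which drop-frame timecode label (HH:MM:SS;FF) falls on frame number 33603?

Each 10-minute DF block holds 10 × 60 × 30 − 9 × 2 = 17982 frames. 33603 ÷ 17982 → 1 full block, remainder 15621.
Within the partial block the first minute is 1800 frames and each further minute 1798, so 8 further minute boundaries passed. Total skipped labels = 18 × 1 + 2 × 8 = 34.
Non-drop label index = 33603 + 34 = 33637; at 30 labels/s that is 00:18:41:07, i.e. DF 00:18:41;07.

00:18:41;07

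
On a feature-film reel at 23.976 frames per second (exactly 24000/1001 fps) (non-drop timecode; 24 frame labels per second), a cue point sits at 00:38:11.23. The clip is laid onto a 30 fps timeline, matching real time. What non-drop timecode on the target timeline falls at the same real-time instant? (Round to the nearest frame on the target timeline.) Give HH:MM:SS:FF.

00:38:14:08

Source frame index: (0×3600 + 38×60 + 11) × 24 + 23 = 55007.
Real time: 55007 / (24000/1001) = 55062007/24000 s.
Target frame: (55062007/24000) × (30) = 55062007/800 ≈ 68827.509 → 68828.
At 30 labels/s: frame 68828 → 00:38:14:08.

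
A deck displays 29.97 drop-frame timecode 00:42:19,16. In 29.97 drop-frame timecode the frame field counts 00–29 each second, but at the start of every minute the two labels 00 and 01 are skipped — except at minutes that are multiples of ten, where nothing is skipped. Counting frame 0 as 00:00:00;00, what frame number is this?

76110

As if non-drop at 30 labels/s: (0 × 3600 + 42 × 60 + 19) × 30 + 16 = 76186.
Minute boundaries passed: 42; those not divisible by 10: 42 − 4 = 38; dropped labels = 2 × 38 = 76.
Actual frame index = 76186 − 76 = 76110.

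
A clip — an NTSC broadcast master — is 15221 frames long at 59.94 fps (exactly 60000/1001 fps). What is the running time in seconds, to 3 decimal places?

Running time = 15221 × 1001/60000 = 15236221/60000 s ≈ 253.937 s.

253.937 seconds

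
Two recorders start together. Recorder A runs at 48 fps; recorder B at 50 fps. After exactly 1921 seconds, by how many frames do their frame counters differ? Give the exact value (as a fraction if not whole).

3842 frames

A emits 48 × 1921 = 92208 frames; B emits 50 × 1921 = 96050.
Difference = 3842 frames; B is ahead of A.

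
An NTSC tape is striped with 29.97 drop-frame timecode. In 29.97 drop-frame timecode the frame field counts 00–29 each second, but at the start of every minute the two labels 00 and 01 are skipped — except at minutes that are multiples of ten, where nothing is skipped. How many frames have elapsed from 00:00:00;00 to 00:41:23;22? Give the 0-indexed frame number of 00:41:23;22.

As if non-drop at 30 labels/s: (0 × 3600 + 41 × 60 + 23) × 30 + 22 = 74512.
Minute boundaries passed: 41; those not divisible by 10: 41 − 4 = 37; dropped labels = 2 × 37 = 74.
Actual frame index = 74512 − 74 = 74438.

74438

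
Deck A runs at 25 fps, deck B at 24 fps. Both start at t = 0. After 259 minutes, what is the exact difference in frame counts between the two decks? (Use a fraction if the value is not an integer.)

259 min = 15540 s.
A emits 25 × 15540 = 388500 frames; B emits 24 × 15540 = 372960.
Difference = 15540 frames; B is behind A.

15540 frames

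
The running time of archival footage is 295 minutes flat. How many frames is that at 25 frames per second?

295 min = 17700 s.
Frames = 17700 × 25 = 442500.

442500 frames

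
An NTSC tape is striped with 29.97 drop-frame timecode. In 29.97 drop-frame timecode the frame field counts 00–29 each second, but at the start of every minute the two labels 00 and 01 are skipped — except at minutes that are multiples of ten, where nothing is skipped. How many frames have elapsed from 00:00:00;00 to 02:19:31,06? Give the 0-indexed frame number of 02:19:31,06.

Complete 10-minute blocks: 13, each 17982 frames → 233766.
Remaining 9 whole minutes in the current block: 1800 + 8 × 1798 = 16184 frames.
Within the current minute: 31 × 30 + 6 − 2 = 934 (labels ;00/;01 skipped at this minute). Total = 233766 + 16184 + 934 = 250884.

250884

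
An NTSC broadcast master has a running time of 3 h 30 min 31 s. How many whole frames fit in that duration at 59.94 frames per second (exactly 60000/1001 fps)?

757102 frames

3 h 30 min 31 s = 12631 s.
Frames = 12631 × 60000/1001 = 757860000/1001 ≈ 757102.8971.
Complete frames: 757102.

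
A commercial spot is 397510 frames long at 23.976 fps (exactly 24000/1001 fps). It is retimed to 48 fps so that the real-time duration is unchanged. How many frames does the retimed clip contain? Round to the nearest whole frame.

795815 frames

Frames at target rate = 397510 × (48) / (24000/1001) = 39790751/50 ≈ 795815.020.
Nearest whole frame: 795815.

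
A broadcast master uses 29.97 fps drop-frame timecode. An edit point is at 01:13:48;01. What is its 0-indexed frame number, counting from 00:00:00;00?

132709

As if non-drop at 30 labels/s: (1 × 3600 + 13 × 60 + 48) × 30 + 1 = 132841.
Minute boundaries passed: 73; those not divisible by 10: 73 − 7 = 66; dropped labels = 2 × 66 = 132.
Actual frame index = 132841 − 132 = 132709.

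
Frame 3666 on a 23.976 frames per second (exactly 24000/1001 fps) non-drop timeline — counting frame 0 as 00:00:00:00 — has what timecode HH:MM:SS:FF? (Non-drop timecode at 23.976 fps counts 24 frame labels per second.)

00:02:32:18

3666 ÷ 24 = 152 full seconds, remainder 18 frames.
152 s = 0 h 2 min 32 s.
Timecode: 00:02:32:18.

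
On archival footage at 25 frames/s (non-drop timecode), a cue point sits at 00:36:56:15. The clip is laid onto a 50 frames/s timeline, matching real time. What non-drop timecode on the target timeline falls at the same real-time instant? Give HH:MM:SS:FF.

Source frame index: (0×3600 + 36×60 + 56) × 25 + 15 = 55415.
Real time: 55415 / (25) = 11083/5 s.
Target frame: (11083/5) × (50) = 110830.
At 50 labels/s: frame 110830 → 00:36:56:30.

00:36:56:30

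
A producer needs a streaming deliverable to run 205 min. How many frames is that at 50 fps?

615000 frames

205 min = 12300 s.
Frames = 12300 × 50 = 615000.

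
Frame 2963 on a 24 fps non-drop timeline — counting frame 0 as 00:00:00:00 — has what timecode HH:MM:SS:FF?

00:02:03:11

2963 ÷ 24 = 123 full seconds, remainder 11 frames.
123 s = 0 h 2 min 3 s.
Timecode: 00:02:03:11.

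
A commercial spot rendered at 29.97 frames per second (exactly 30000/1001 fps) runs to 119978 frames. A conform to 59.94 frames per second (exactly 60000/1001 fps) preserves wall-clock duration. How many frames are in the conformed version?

Frames at target rate = 119978 × (60000/1001) / (30000/1001) = 239956.

239956 frames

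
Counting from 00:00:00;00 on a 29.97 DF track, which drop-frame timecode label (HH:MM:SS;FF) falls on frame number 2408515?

Each 10-minute DF block holds 10 × 60 × 30 − 9 × 2 = 17982 frames. 2408515 ÷ 17982 → 133 full blocks, remainder 16909.
Within the partial block the first minute is 1800 frames and each further minute 1798, so 9 further minute boundaries passed. Total skipped labels = 18 × 133 + 2 × 9 = 2412.
Non-drop label index = 2408515 + 2412 = 2410927; at 30 labels/s that is 22:19:24:07, i.e. DF 22:19:24;07.

22:19:24;07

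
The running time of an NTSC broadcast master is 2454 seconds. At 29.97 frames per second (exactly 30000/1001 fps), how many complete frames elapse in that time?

Frames = 2454 × 30000/1001 = 73620000/1001 ≈ 73546.4535.
Complete frames: 73546.

73546 frames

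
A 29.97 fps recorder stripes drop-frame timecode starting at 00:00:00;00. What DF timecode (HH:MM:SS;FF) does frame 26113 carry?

00:14:31;09

Ten DF minutes hold 17982 frames, so frame 26113 lies in block 1 (frames 17982–35963) with 8131 frames into that block.
The block's first minute is 1800 frames and the rest 1798 each; 8131 frames reaches minute 4, so 1 × 18 + 4 × 2 = 26 labels have been skipped so far.
Adding those back, label number 26113 + 26 = 26139 at 30 labels/s is 871 s + 9 f = 0 h 14 min 31 s frame 9, i.e. 00:14:31;09.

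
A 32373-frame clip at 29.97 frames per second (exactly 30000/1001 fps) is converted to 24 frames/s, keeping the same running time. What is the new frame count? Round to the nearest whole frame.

Frames at target rate = 32373 × (24) / (30000/1001) = 32405373/1250 ≈ 25924.298.
Nearest whole frame: 25924.

25924 frames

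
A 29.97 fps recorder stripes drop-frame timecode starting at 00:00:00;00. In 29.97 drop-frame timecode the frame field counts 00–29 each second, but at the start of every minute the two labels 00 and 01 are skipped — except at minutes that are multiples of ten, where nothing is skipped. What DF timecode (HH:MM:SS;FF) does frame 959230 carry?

08:53:26;10

Ten DF minutes hold 17982 frames, so frame 959230 lies in block 53 (frames 953046–971027) with 6184 frames into that block.
The block's first minute is 1800 frames and the rest 1798 each; 6184 frames reaches minute 3, so 53 × 18 + 3 × 2 = 960 labels have been skipped so far.
Adding those back, label number 959230 + 960 = 960190 at 30 labels/s is 32006 s + 10 f = 8 h 53 min 26 s frame 10, i.e. 08:53:26;10.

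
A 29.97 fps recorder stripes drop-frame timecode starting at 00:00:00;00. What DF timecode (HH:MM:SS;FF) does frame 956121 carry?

Each 10-minute DF block holds 10 × 60 × 30 − 9 × 2 = 17982 frames. 956121 ÷ 17982 → 53 full blocks, remainder 3075.
Within the partial block the first minute is 1800 frames and each further minute 1798, so 1 further minute boundary passed. Total skipped labels = 18 × 53 + 2 × 1 = 956.
Non-drop label index = 956121 + 956 = 957077; at 30 labels/s that is 08:51:42:17, i.e. DF 08:51:42;17.

08:51:42;17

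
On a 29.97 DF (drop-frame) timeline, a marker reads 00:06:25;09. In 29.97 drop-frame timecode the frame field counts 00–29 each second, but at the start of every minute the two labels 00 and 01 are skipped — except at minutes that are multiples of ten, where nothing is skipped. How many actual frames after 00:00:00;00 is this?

11547

As if non-drop at 30 labels/s: (0 × 3600 + 6 × 60 + 25) × 30 + 9 = 11559.
Minute boundaries passed: 6; those not divisible by 10: 6 − 0 = 6; dropped labels = 2 × 6 = 12.
Actual frame index = 11559 − 12 = 11547.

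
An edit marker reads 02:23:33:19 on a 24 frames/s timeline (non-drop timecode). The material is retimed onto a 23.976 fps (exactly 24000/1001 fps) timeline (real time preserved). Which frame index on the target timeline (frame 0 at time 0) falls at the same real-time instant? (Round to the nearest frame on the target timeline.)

frame 206524

Source frame index: (2×3600 + 23×60 + 33) × 24 + 19 = 206731.
Real time: 206731 / (24) = 206731/24 s.
Target frame: (206731/24) × (24000/1001) = 29533000/143 ≈ 206524.476 → 206524.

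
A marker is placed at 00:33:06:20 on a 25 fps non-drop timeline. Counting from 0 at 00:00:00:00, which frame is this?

49670

Total seconds to the label: (0 × 3600 + 33 × 60 + 6) = 1986.
Frame index = 1986 × 25 + 20 = 49670.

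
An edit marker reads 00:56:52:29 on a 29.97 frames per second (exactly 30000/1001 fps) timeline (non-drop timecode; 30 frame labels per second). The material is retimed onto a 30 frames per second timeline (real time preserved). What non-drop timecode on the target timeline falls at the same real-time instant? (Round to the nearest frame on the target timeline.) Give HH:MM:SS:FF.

00:56:56:11

Source frame index: (0×3600 + 56×60 + 52) × 30 + 29 = 102389.
Real time: 102389 / (30000/1001) = 102491389/30000 s.
Target frame: (102491389/30000) × (30) = 102491389/1000 ≈ 102491.389 → 102491.
At 30 labels/s: frame 102491 → 00:56:56:11.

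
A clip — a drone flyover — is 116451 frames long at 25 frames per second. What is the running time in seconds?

4658.04 seconds

Running time = 116451 / (25) = 4658.04 s.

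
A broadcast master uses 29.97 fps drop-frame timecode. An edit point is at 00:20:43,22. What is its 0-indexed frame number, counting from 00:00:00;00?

37276

Complete 10-minute blocks: 2, each 17982 frames → 35964.
Remaining 0 whole minutes in the current block: 0 frames.
Within the current minute: 43 × 30 + 22 = 1312. Total = 35964 + 0 + 1312 = 37276.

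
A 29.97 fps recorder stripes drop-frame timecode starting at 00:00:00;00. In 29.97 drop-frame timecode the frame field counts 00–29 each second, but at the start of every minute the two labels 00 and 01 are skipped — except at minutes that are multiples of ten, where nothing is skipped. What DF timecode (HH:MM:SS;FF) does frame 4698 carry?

00:02:36;22

Each 10-minute DF block holds 10 × 60 × 30 − 9 × 2 = 17982 frames. 4698 ÷ 17982 → 0 full blocks, remainder 4698.
Within the partial block the first minute is 1800 frames and each further minute 1798, so 2 further minute boundaries passed. Total skipped labels = 18 × 0 + 2 × 2 = 4.
Non-drop label index = 4698 + 4 = 4702; at 30 labels/s that is 00:02:36:22, i.e. DF 00:02:36;22.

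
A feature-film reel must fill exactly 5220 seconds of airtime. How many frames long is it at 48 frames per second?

Frames = 5220 × 48 = 250560.

250560 frames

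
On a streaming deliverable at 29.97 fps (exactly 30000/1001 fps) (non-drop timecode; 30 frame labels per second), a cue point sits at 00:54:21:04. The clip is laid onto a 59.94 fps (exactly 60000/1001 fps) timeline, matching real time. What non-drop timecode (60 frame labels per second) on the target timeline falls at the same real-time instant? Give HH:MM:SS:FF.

Source frame index: (0×3600 + 54×60 + 21) × 30 + 4 = 97834.
Real time: 97834 / (30000/1001) = 48965917/15000 s.
Target frame: (48965917/15000) × (60000/1001) = 195668.
At 60 labels/s: frame 195668 → 00:54:21:08.

00:54:21:08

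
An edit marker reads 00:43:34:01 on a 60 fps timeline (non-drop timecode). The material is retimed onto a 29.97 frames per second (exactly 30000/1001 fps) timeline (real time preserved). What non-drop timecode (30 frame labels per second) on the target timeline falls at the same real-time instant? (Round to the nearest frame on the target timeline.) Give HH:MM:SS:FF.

00:43:31:12

Source frame index: (0×3600 + 43×60 + 34) × 60 + 1 = 156841.
Real time: 156841 / (60) = 156841/60 s.
Target frame: (156841/60) × (30000/1001) = 78420500/1001 ≈ 78342.158 → 78342.
At 30 labels/s: frame 78342 → 00:43:31:12.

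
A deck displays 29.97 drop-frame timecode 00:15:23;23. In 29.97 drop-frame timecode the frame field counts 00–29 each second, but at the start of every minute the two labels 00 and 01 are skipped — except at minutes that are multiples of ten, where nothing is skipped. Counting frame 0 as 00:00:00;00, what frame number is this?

As if non-drop at 30 labels/s: (0 × 3600 + 15 × 60 + 23) × 30 + 23 = 27713.
Minute boundaries passed: 15; those not divisible by 10: 15 − 1 = 14; dropped labels = 2 × 14 = 28.
Actual frame index = 27713 − 28 = 27685.

27685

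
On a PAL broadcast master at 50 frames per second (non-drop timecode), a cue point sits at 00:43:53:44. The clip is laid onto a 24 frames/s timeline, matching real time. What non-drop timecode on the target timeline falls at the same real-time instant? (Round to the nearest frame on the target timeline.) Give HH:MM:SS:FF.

Source frame index: (0×3600 + 43×60 + 53) × 50 + 44 = 131694.
Real time: 131694 / (50) = 65847/25 s.
Target frame: (65847/25) × (24) = 1580328/25 ≈ 63213.120 → 63213.
At 24 labels/s: frame 63213 → 00:43:53:21.

00:43:53:21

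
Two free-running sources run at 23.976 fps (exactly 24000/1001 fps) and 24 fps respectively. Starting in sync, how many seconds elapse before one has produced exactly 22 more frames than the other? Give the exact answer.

11011/12 seconds

The gap grows by |24 − 24000/1001| = 24/1001 frames per second.
Time for a 22-frame gap: 22 ÷ (24/1001) = 11011/12 s.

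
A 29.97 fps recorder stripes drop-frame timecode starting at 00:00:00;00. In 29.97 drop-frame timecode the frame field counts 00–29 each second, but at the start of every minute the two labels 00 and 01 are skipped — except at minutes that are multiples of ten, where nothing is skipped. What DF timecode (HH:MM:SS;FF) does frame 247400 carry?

Ten DF minutes hold 17982 frames, so frame 247400 lies in block 13 (frames 233766–251747) with 13634 frames into that block.
The block's first minute is 1800 frames and the rest 1798 each; 13634 frames reaches minute 7, so 13 × 18 + 7 × 2 = 248 labels have been skipped so far.
Adding those back, label number 247400 + 248 = 247648 at 30 labels/s is 8254 s + 28 f = 2 h 17 min 34 s frame 28, i.e. 02:17:34;28.

02:17:34;28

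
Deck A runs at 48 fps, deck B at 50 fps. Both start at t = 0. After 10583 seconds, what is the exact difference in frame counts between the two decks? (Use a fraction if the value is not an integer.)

A emits 48 × 10583 = 507984 frames; B emits 50 × 10583 = 529150.
Difference = 21166 frames; B is ahead of A.

21166 frames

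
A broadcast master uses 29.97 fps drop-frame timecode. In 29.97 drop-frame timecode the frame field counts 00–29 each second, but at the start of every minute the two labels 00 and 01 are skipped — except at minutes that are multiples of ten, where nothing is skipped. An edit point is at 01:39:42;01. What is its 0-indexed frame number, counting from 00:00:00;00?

179281

As if non-drop at 30 labels/s: (1 × 3600 + 39 × 60 + 42) × 30 + 1 = 179461.
Minute boundaries passed: 99; those not divisible by 10: 99 − 9 = 90; dropped labels = 2 × 90 = 180.
Actual frame index = 179461 − 180 = 179281.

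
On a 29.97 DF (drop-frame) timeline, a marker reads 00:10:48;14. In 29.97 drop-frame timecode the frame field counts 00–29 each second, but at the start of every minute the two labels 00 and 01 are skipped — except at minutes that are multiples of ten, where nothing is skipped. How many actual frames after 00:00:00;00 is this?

19436

As if non-drop at 30 labels/s: (0 × 3600 + 10 × 60 + 48) × 30 + 14 = 19454.
Minute boundaries passed: 10; those not divisible by 10: 10 − 1 = 9; dropped labels = 2 × 9 = 18.
Actual frame index = 19454 − 18 = 19436.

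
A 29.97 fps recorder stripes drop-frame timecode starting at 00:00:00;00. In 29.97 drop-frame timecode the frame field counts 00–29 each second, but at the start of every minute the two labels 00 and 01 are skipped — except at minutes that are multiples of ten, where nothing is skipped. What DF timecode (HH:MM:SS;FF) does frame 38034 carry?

Each 10-minute DF block holds 10 × 60 × 30 − 9 × 2 = 17982 frames. 38034 ÷ 17982 → 2 full blocks, remainder 2070.
Within the partial block the first minute is 1800 frames and each further minute 1798, so 1 further minute boundary passed. Total skipped labels = 18 × 2 + 2 × 1 = 38.
Non-drop label index = 38034 + 38 = 38072; at 30 labels/s that is 00:21:09:02, i.e. DF 00:21:09;02.

00:21:09;02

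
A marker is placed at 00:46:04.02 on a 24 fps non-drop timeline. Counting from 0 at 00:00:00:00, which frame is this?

frame 66338

Total seconds to the label: (0 × 3600 + 46 × 60 + 4) = 2764.
Frame index = 2764 × 24 + 2 = 66338.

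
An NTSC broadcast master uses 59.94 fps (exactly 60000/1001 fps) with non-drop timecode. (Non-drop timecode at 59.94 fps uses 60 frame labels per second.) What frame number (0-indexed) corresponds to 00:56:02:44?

201764

Total seconds to the label: (0 × 3600 + 56 × 60 + 2) = 3362.
Frame index = 3362 × 60 + 44 = 201764.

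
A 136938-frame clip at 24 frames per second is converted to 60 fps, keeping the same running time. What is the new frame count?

342345 frames

Target frames = source frames × (target rate / source rate) = 136938 × (60)/(24) = 136938 × 5/2 = 342345.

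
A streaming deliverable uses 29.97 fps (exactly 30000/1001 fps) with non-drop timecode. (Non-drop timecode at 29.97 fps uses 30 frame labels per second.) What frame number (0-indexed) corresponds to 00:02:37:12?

Total seconds to the label: (0 × 3600 + 2 × 60 + 37) = 157.
Frame index = 157 × 30 + 12 = 4722.

4722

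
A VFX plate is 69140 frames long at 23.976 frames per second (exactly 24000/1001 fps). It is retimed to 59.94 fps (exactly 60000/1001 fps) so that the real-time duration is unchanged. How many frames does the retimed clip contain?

Target frames = source frames × (target rate / source rate) = 69140 × (60000/1001)/(24000/1001) = 69140 × 5/2 = 172850.

172850 frames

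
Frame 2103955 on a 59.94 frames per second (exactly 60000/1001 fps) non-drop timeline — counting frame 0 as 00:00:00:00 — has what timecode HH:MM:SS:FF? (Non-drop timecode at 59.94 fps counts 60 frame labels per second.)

2103955 ÷ 60 = 35065 full seconds, remainder 55 frames.
35065 s = 9 h 44 min 25 s.
Timecode: 09:44:25:55.

09:44:25:55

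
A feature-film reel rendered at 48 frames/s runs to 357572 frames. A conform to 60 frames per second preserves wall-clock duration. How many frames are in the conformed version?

446965 frames

Target frames = source frames × (target rate / source rate) = 357572 × (60)/(48) = 357572 × 5/4 = 446965.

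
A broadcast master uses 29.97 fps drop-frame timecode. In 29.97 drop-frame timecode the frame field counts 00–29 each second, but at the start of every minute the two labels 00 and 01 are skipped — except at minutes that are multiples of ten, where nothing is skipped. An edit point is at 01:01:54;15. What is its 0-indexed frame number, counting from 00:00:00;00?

Complete 10-minute blocks: 6, each 17982 frames → 107892.
Remaining 1 whole minute in the current block: 1800 + 0 × 1798 = 1800 frames.
Within the current minute: 54 × 30 + 15 − 2 = 1633 (labels ;00/;01 skipped at this minute). Total = 107892 + 1800 + 1633 = 111325.

111325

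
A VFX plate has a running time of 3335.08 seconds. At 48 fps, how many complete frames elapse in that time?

Frames = 3335.08 × 48 = 4002096/25 ≈ 160083.8400.
Complete frames: 160083.

160083 frames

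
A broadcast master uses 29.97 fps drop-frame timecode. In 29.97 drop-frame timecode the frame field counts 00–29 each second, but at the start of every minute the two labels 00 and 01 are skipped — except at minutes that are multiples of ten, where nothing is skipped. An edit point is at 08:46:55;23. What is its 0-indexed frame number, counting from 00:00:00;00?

947525

Complete 10-minute blocks: 52, each 17982 frames → 935064.
Remaining 6 whole minutes in the current block: 1800 + 5 × 1798 = 10790 frames.
Within the current minute: 55 × 30 + 23 − 2 = 1671 (labels ;00/;01 skipped at this minute). Total = 935064 + 10790 + 1671 = 947525.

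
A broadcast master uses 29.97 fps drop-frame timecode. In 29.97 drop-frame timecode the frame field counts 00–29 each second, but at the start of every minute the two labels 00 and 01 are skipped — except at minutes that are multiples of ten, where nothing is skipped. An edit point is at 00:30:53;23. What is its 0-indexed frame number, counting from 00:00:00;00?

As if non-drop at 30 labels/s: (0 × 3600 + 30 × 60 + 53) × 30 + 23 = 55613.
Minute boundaries passed: 30; those not divisible by 10: 30 − 3 = 27; dropped labels = 2 × 27 = 54.
Actual frame index = 55613 − 54 = 55559.

55559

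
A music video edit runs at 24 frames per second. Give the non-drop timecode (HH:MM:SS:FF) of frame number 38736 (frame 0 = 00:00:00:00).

38736 ÷ 24 = 1614 full seconds, remainder 0 frames.
1614 s = 0 h 26 min 54 s.
Timecode: 00:26:54:00.

00:26:54:00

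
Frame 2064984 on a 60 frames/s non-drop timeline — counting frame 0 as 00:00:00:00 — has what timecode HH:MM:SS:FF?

2064984 ÷ 60 = 34416 full seconds, remainder 24 frames.
34416 s = 9 h 33 min 36 s.
Timecode: 09:33:36:24.

09:33:36:24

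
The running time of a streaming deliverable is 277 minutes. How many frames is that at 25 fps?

415500 frames

277 min = 16620 s.
Frames = 16620 × 25 = 415500.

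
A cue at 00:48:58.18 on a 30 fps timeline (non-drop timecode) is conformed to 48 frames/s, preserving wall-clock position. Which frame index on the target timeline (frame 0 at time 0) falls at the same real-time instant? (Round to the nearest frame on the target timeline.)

Source frame index: (0×3600 + 48×60 + 58) × 30 + 18 = 88158.
Real time: 88158 / (30) = 14693/5 s.
Target frame: (14693/5) × (48) = 705264/5 ≈ 141052.800 → 141053.

frame 141053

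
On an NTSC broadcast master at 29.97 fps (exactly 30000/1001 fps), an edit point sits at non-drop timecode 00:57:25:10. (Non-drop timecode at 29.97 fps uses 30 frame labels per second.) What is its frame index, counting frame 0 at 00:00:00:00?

103360

Total seconds to the label: (0 × 3600 + 57 × 60 + 25) = 3445.
Frame index = 3445 × 30 + 10 = 103360.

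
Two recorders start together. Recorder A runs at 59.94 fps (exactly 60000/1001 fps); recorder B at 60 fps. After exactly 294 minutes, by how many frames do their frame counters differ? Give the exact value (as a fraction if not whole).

151200/143 frames

294 min = 17640 s.
A emits 60000/1001 × 17640 = 151200000/143 frames; B emits 60 × 17640 = 1058400.
Difference = 151200/143 frames (≈ 1057.3427); B is ahead of A.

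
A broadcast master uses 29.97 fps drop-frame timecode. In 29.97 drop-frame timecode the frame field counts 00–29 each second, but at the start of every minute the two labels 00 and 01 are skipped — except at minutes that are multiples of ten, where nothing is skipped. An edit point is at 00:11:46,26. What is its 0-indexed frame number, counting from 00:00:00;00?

21186

Complete 10-minute blocks: 1, each 17982 frames → 17982.
Remaining 1 whole minute in the current block: 1800 + 0 × 1798 = 1800 frames.
Within the current minute: 46 × 30 + 26 − 2 = 1404 (labels ;00/;01 skipped at this minute). Total = 17982 + 1800 + 1404 = 21186.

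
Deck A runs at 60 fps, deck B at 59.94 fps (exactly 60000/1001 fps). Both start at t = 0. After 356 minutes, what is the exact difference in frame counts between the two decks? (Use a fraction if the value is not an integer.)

356 min = 21360 s.
A emits 60 × 21360 = 1281600 frames; B emits 60000/1001 × 21360 = 1281600000/1001.
Difference = 1281600/1001 frames (≈ 1280.3197); B is behind A.

1281600/1001 frames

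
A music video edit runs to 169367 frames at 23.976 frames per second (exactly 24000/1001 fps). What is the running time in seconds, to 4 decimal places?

Running time = 169367 × 1001/24000 = 169536367/24000 s ≈ 7064.0153 s.

7064.0153 seconds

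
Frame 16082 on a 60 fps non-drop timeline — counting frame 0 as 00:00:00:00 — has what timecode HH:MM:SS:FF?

00:04:28:02

16082 ÷ 60 = 268 full seconds, remainder 2 frames.
268 s = 0 h 4 min 28 s.
Timecode: 00:04:28:02.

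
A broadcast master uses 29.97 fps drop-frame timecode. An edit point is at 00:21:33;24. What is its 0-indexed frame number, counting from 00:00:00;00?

Complete 10-minute blocks: 2, each 17982 frames → 35964.
Remaining 1 whole minute in the current block: 1800 + 0 × 1798 = 1800 frames.
Within the current minute: 33 × 30 + 24 − 2 = 1012 (labels ;00/;01 skipped at this minute). Total = 35964 + 1800 + 1012 = 38776.

38776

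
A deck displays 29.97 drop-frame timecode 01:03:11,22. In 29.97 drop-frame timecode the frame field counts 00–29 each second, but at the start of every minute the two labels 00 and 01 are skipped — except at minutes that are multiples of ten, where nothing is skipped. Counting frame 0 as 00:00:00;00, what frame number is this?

As if non-drop at 30 labels/s: (1 × 3600 + 3 × 60 + 11) × 30 + 22 = 113752.
Minute boundaries passed: 63; those not divisible by 10: 63 − 6 = 57; dropped labels = 2 × 57 = 114.
Actual frame index = 113752 − 114 = 113638.

113638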